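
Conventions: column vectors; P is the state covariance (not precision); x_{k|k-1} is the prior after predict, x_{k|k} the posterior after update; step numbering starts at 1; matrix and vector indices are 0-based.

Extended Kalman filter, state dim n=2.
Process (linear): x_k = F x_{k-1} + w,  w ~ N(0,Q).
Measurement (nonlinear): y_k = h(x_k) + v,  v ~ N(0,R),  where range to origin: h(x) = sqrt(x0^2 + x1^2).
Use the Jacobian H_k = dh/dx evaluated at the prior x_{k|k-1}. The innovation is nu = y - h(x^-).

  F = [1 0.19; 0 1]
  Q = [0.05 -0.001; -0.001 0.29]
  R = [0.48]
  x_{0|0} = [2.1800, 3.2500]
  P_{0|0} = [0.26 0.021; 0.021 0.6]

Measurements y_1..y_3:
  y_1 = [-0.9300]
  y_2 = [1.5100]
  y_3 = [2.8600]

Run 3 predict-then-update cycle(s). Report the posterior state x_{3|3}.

step 1: x^-=[2.7975, 3.2500]  P^-=[0.3396 0.1340; 0.1340 0.8900]  H_jac=[0.6524 0.7579]  S=[1.2683]  K=[0.2548; 0.6008]  nu=[-5.2182]  x^+=[1.4680, 0.1151]  P^+=[0.2573 -0.0601; -0.0601 0.4322]
step 2: x^-=[1.4899, 0.1151]  P^-=[0.3001 0.0210; 0.0210 0.7222]  H_jac=[0.9970 0.0770]  S=[0.7858]  K=[0.3828; 0.0974]  nu=[0.0157]  x^+=[1.4959, 0.1166]  P^+=[0.1849 -0.0083; -0.0083 0.7148]
step 3: x^-=[1.5180, 0.1166]  P^-=[0.2576 0.1265; 0.1265 1.0048]  H_jac=[0.9971 0.0766]  S=[0.7613]  K=[0.3501; 0.2668]  nu=[1.3375]  x^+=[1.9863, 0.4734]  P^+=[0.1643 0.0554; 0.0554 0.9506]

x_post = [1.9863, 0.4734]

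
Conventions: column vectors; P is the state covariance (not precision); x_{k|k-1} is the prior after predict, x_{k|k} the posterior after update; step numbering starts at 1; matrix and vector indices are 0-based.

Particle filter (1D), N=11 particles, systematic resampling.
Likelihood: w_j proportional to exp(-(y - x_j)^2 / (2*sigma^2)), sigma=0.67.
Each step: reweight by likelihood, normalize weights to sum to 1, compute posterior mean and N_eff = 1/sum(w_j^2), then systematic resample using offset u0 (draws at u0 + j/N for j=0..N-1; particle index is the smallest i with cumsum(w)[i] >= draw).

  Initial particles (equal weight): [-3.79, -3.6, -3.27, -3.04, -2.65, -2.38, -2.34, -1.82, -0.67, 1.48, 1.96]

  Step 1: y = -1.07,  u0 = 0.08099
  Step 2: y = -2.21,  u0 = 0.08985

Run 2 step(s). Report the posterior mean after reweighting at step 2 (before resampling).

step 1: w=[0.0001, 0.0005, 0.0026, 0.0075, 0.0351, 0.0837, 0.0939, 0.3025, 0.4737, 0.0004, 0.0000]  mean=-1.4127  Neff=3.0031  idx=[5, 6, 7, 7, 7, 8, 8, 8, 8, 8, 8]
step 2: w=[0.1972, 0.1999, 0.1719, 0.1719, 0.1719, 0.0145, 0.0145, 0.0145, 0.0145, 0.0145, 0.0145]  mean=-1.9343  Neff=5.9240  idx=[0, 0, 1, 1, 2, 2, 3, 3, 4, 4, 10]

post_mean = -1.9343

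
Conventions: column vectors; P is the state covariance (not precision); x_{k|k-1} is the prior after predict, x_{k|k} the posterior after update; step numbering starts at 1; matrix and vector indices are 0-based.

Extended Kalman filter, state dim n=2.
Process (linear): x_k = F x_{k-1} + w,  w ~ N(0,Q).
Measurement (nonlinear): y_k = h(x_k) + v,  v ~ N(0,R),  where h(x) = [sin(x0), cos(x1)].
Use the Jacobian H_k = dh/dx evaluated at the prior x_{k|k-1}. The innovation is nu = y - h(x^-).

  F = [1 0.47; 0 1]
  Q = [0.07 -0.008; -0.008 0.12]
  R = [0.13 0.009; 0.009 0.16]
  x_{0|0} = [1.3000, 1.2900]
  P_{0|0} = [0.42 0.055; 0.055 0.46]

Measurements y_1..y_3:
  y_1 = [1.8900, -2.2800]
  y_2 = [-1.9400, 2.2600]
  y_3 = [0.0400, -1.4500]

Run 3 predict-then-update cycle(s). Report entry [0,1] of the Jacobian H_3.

H_jac[0,1] = 0.0000

step 1: x^-=[1.9063, 1.2900]  P^-=[0.6433 0.2632; 0.2632 0.5800]  H_jac=[-0.3292 0.0000; 0.0000 -0.9608]  S=[0.1997 0.0923; 0.0923 0.6955]  K=[-0.9507 -0.2375; -0.0679 -0.7923]  nu=[0.9458, -2.5571]  x^+=[1.6145, 3.2519]  P^+=[0.3819 0.0485; 0.0485 0.1326]
step 2: x^-=[3.1428, 3.2519]  P^-=[0.5267 0.1028; 0.1028 0.2526]  H_jac=[-1.0000 0.0000; 0.0000 0.1100]  S=[0.6567 -0.0023; -0.0023 0.1631]  K=[-0.8018 0.0580; -0.1559 0.1683]  nu=[-1.9387, 3.2539]  x^+=[4.8861, 4.1016]  P^+=[0.1037 0.0188; 0.0188 0.2319]
step 3: x^-=[6.8139, 4.1016]  P^-=[0.2426 0.1197; 0.1197 0.3519]  H_jac=[0.8625 0.0000; 0.0000 0.8192]  S=[0.3104 0.0936; 0.0936 0.3961]  K=[0.6452 0.0952; 0.1220 0.6989]  nu=[-0.4661, -0.8765]  x^+=[6.4297, 3.4322]  P^+=[0.0982 0.0257; 0.0257 0.1378]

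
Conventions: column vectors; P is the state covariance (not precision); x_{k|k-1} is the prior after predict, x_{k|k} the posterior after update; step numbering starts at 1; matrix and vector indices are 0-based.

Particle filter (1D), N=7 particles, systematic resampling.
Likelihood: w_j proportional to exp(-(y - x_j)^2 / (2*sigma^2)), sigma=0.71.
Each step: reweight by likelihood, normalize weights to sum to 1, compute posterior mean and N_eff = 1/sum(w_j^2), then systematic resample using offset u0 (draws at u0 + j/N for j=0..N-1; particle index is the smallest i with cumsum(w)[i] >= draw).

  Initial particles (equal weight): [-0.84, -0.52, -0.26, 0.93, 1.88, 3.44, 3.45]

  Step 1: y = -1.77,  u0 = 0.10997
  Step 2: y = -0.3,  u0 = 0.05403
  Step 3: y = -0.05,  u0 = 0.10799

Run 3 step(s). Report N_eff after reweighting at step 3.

step 1: w=[0.5721, 0.2864, 0.1406, 0.0010, 0.0000, 0.0000, 0.0000]  mean=-0.6651  Neff=2.3307  idx=[0, 0, 0, 0, 1, 1, 2]
step 2: w=[0.1269, 0.1269, 0.1269, 0.1269, 0.1615, 0.1615, 0.1692]  mean=-0.6385  Neff=6.8839  idx=[0, 1, 2, 3, 4, 5, 6]
step 3: w=[0.1141, 0.1141, 0.1141, 0.1141, 0.1703, 0.1703, 0.2029]  mean=-0.6133  Neff=6.6110  idx=[0, 2, 3, 4, 5, 6, 6]

N_eff = 6.6110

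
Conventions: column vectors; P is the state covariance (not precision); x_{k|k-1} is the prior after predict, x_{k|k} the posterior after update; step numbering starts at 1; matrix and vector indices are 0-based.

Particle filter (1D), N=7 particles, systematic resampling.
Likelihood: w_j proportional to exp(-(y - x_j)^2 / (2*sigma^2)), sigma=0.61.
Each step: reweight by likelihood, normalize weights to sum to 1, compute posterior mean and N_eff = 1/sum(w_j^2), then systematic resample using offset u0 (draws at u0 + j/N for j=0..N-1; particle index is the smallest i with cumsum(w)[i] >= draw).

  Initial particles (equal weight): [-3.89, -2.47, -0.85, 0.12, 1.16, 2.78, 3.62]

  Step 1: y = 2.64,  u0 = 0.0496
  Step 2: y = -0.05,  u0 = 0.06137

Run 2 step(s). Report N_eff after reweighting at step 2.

step 1: w=[0.0000, 0.0000, 0.0000, 0.0002, 0.0405, 0.7481, 0.2113]  mean=2.8915  Neff=1.6504  idx=[5, 5, 5, 5, 5, 5, 6]
step 2: w=[0.1666, 0.1666, 0.1666, 0.1666, 0.1666, 0.1666, 0.0001]  mean=2.7801  Neff=6.0013  idx=[0, 1, 2, 2, 3, 4, 5]

N_eff = 6.0013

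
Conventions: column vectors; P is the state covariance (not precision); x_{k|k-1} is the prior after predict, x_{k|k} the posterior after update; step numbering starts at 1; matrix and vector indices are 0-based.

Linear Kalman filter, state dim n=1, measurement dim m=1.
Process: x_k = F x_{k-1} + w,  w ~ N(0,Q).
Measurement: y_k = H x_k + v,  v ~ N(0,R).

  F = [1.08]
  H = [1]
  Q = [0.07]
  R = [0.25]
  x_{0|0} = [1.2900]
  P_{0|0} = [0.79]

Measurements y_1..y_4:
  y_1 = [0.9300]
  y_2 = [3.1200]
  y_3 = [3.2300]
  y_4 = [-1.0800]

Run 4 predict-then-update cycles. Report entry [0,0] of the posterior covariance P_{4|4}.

P_post[0,0] = 0.1140

step 1: x^-=[1.3932]  P^-=[0.9915]  S=[1.2415]  K=[0.7986]  nu=[-0.4632]  x^+=[1.0233]  P^+=[0.1997]
step 2: x^-=[1.1051]  P^-=[0.3029]  S=[0.5529]  K=[0.5478]  nu=[2.0149]  x^+=[2.2089]  P^+=[0.1370]
step 3: x^-=[2.3856]  P^-=[0.2297]  S=[0.4797]  K=[0.4789]  nu=[0.8444]  x^+=[2.7900]  P^+=[0.1197]
step 4: x^-=[3.0132]  P^-=[0.2096]  S=[0.4596]  K=[0.4561]  nu=[-4.0932]  x^+=[1.1463]  P^+=[0.1140]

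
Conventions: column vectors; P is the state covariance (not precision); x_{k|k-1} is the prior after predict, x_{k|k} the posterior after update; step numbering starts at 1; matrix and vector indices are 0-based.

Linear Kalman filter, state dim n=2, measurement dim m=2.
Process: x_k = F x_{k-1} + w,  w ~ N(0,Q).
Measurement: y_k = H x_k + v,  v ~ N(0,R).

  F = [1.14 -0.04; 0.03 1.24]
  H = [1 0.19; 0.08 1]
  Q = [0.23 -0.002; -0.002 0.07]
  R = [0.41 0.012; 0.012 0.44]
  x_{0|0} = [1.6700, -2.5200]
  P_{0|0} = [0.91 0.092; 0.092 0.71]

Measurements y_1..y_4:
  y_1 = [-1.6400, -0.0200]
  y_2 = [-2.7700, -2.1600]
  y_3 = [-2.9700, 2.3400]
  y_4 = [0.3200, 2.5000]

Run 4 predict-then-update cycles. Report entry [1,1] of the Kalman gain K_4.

K[1,1] = 0.4846

step 1: x^-=[2.0046, -3.0747]  P^-=[1.4054 0.1238; 0.1238 1.1694]  S=[1.9047 0.4723; 0.4723 1.6382]  K=[0.7695 -0.0776; 0.0034 0.7189]  nu=[-3.0604, 2.8943]  x^+=[-0.5750, -1.0044]  P^+=[0.3242 -0.0509; -0.0509 0.3204]
step 2: x^-=[-0.6153, -1.2627]  P^-=[0.6565 -0.0786; -0.0786 0.5592]  S=[1.0568 0.0909; 0.0909 0.9908]  K=[0.6142 -0.0827; -0.0221 0.5601]  nu=[-1.9148, -0.8481]  x^+=[-1.7212, -1.6954]  P^+=[0.2603 -0.0499; -0.0499 0.2501]
step 3: x^-=[-1.8943, -2.1539]  P^-=[0.5732 -0.0759; -0.0759 0.4511]  S=[0.9707 0.0665; 0.0665 0.8827]  K=[0.5810 -0.0778; -0.0246 0.5061]  nu=[-0.6664, 4.6455]  x^+=[-2.6431, 0.2135]  P^+=[0.2462 -0.0470; -0.0470 0.2261]
step 4: x^-=[-3.0217, 0.1854]  P^-=[0.5546 -0.0711; -0.0711 0.4144]  S=[0.9526 0.0629; 0.0629 0.8466]  K=[0.5730 -0.0742; -0.0240 0.4846]  nu=[3.3065, 2.5563]  x^+=[-1.3169, 1.3448]  P^+=[0.2426 -0.0452; -0.0452 0.2165]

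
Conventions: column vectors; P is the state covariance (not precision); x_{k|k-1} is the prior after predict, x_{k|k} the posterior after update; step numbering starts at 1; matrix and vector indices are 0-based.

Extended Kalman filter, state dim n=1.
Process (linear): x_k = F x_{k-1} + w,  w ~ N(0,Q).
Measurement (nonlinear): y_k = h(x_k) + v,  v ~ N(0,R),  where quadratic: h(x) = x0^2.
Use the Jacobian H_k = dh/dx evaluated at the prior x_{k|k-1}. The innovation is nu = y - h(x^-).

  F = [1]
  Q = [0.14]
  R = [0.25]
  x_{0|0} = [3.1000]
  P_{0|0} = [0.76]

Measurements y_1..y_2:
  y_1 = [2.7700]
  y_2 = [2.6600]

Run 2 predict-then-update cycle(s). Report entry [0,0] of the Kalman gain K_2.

step 1: x^-=[3.1000]  P^-=[0.9000]  H_jac=[6.2000]  S=[34.8460]  K=[0.1601]  nu=[-6.8400]  x^+=[2.0047]  P^+=[0.0065]
step 2: x^-=[2.0047]  P^-=[0.1465]  H_jac=[4.0094]  S=[2.6043]  K=[0.2255]  nu=[-1.3588]  x^+=[1.6983]  P^+=[0.0141]

K[0,0] = 0.2255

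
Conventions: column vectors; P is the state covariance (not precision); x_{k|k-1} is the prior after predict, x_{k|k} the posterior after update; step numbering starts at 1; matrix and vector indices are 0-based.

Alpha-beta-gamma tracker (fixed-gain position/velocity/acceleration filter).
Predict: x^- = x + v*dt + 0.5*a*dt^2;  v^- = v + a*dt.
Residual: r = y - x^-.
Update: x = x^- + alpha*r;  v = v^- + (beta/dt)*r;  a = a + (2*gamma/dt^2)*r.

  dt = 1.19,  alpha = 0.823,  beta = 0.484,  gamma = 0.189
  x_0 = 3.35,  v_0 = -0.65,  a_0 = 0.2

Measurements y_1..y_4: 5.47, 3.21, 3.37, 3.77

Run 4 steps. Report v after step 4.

step 1: x_pred=2.7181  r=2.7519  x^+=4.9829  v^+=0.7073  a^+=0.9346
step 2: x_pred=6.4863  r=-3.2763  x^+=3.7899  v^+=0.4869  a^+=0.0600
step 3: x_pred=4.4118  r=-1.0418  x^+=3.5544  v^+=0.1346  a^+=-0.2180
step 4: x_pred=3.5602  r=0.2098  x^+=3.7329  v^+=-0.0395  a^+=-0.1620

v_post = -0.0395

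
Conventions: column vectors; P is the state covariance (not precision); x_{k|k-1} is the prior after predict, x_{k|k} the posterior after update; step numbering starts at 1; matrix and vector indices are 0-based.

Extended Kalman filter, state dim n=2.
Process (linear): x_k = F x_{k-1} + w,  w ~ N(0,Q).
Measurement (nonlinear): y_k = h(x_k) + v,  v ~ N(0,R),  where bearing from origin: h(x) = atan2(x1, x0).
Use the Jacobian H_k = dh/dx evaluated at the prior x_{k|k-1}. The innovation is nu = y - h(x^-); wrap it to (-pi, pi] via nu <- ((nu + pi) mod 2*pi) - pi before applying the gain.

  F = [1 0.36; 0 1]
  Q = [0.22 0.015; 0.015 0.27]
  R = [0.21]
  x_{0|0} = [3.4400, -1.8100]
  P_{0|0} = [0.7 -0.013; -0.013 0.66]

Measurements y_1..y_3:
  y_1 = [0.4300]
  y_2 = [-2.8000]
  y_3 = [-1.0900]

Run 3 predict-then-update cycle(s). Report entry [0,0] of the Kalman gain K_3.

K[0,0] = 1.2794

step 1: x^-=[2.7884, -1.8100]  P^-=[0.9962 0.2396; 0.2396 0.9300]  H_jac=[0.1638 0.2523]  S=[0.3157]  K=[0.7082; 0.8675]  nu=[1.0058]  x^+=[3.5007, -0.9375]  P^+=[0.8378 0.0456; 0.0456 0.6924]
step 2: x^-=[3.1632, -0.9375]  P^-=[1.1804 0.3099; 0.3099 0.9624]  H_jac=[0.0861 0.2906]  S=[0.3155]  K=[0.6076; 0.9709]  nu=[-2.5119]  x^+=[1.6370, -3.3763]  P^+=[1.0639 0.1237; 0.1237 0.6649]
step 3: x^-=[0.4215, -3.3763]  P^-=[1.4592 0.3781; 0.3781 0.9349]  H_jac=[0.2916 0.0364]  S=[0.3434]  K=[1.2794; 0.4203]  nu=[0.3566]  x^+=[0.8778, -3.2265]  P^+=[0.8971 0.1935; 0.1935 0.8743]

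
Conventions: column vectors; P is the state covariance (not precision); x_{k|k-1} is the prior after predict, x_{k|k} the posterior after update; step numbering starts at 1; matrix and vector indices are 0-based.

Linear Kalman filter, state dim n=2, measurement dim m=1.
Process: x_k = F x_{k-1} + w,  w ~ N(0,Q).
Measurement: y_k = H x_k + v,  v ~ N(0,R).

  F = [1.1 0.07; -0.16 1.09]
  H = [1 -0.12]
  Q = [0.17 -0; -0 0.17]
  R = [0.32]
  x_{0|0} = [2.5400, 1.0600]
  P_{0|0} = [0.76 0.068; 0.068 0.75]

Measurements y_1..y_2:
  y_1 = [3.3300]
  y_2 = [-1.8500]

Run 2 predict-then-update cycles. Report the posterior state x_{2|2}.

x_post = [0.3730, 0.3406]

step 1: x^-=[2.8682, 0.7490]  P^-=[1.1037 0.0042; 0.0042 1.0568]  S=[1.4379]  K=[0.7672; -0.0852]  nu=[0.5517]  x^+=[3.2915, 0.7020]  P^+=[0.2573 0.0983; 0.0983 1.0464]
step 2: x^-=[3.6698, 0.2385]  P^-=[0.5016 0.1513; 0.1513 1.3855]  S=[0.8052]  K=[0.6004; -0.0186]  nu=[-5.4911]  x^+=[0.3730, 0.3406]  P^+=[0.2114 0.1603; 0.1603 1.3852]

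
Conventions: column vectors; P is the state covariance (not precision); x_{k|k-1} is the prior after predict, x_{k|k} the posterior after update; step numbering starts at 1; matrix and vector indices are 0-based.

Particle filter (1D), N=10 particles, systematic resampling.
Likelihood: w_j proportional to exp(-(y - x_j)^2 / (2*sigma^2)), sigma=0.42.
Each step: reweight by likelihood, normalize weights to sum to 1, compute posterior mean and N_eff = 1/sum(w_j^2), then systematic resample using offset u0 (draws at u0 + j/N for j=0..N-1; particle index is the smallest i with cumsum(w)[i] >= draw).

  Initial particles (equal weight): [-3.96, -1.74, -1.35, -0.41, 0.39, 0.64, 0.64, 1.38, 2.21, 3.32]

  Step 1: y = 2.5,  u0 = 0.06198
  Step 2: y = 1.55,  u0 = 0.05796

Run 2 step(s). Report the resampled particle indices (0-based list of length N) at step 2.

step 1: w=[0.0000, 0.0000, 0.0000, 0.0000, 0.0000, 0.0001, 0.0001, 0.0296, 0.8163, 0.1540]  mean=2.3562  Neff=1.4475  idx=[8, 8, 8, 8, 8, 8, 8, 8, 9, 9]
step 2: w=[0.1250, 0.1250, 0.1250, 0.1250, 0.1250, 0.1250, 0.1250, 0.1250, 0.0001, 0.0001]  mean=2.2101  Neff=8.0019  idx=[0, 1, 2, 2, 3, 4, 5, 6, 6, 7]

resampled_idx = [0, 1, 2, 2, 3, 4, 5, 6, 6, 7]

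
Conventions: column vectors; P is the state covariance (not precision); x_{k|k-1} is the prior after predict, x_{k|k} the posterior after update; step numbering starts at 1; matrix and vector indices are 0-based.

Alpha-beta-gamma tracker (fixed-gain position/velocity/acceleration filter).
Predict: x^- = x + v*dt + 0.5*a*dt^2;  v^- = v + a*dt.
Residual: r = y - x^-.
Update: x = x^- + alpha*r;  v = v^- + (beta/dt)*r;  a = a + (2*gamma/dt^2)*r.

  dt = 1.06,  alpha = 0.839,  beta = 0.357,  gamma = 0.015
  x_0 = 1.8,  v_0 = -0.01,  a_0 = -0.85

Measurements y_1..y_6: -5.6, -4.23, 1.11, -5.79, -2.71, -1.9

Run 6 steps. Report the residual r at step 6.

resid = 3.8585

step 1: x_pred=1.3119  r=-6.9119  x^+=-4.4872  v^+=-3.2389  a^+=-1.0345
step 2: x_pred=-8.5016  r=4.2716  x^+=-4.9177  v^+=-2.8968  a^+=-0.9205
step 3: x_pred=-8.5055  r=9.6155  x^+=-0.4381  v^+=-0.6341  a^+=-0.6638
step 4: x_pred=-1.4832  r=-4.3068  x^+=-5.0966  v^+=-2.7882  a^+=-0.7788
step 5: x_pred=-8.4896  r=5.7796  x^+=-3.6405  v^+=-1.6672  a^+=-0.6244
step 6: x_pred=-5.7585  r=3.8585  x^+=-2.5212  v^+=-1.0296  a^+=-0.5214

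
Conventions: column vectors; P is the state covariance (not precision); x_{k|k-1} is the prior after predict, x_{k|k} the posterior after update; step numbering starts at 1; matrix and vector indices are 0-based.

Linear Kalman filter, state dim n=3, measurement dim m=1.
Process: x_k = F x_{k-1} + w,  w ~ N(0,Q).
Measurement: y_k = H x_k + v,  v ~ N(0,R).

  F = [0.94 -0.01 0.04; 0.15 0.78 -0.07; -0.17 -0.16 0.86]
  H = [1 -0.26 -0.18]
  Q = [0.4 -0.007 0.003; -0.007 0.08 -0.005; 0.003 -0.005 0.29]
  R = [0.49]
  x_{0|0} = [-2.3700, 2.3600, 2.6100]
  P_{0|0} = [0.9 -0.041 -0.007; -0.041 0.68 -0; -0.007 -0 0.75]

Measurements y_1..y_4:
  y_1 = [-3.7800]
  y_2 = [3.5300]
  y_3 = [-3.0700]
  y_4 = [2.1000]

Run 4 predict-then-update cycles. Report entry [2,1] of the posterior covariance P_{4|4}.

P_post[2,1] = -0.3247

step 1: x^-=[-2.1470, 1.3026, 2.2699]  P^-=[1.1968 0.0829 -0.1134; 0.0829 0.5082 -0.1525; -0.1134 -0.1525 0.8879]  S=[1.7333]  K=[0.6898; -0.0126; -0.1348]  nu=[-0.8857]  x^+=[-2.7580, 1.3137, 2.3893]  P^+=[0.3720 0.0979 0.0477; 0.0979 0.5079 -0.1555; 0.0477 -0.1555 0.8564]
step 2: x^-=[-2.5101, 0.4438, 2.3134]  P^-=[0.7320 0.1029 -0.0002; 0.1029 0.4405 -0.2441; -0.0002 -0.2441 0.9813]  S=[1.2073]  K=[0.5842; 0.0268; -0.0939]  nu=[6.5719]  x^+=[1.3292, 0.6198, 1.6964]  P^+=[0.3200 0.0840 0.0660; 0.0840 0.4396 -0.2410; 0.0660 -0.2410 0.9707]
step 3: x^-=[1.3111, 0.5641, 1.1338]  P^-=[0.6879 0.0818 0.0300; 0.0818 0.4040 -0.2947; 0.0300 -0.2947 1.0800]  S=[1.1593]  K=[0.5704; 0.0257; -0.0757]  nu=[-4.0304]  x^+=[-0.9878, 0.4604, 1.4389]  P^+=[0.3108 0.0648 0.0801; 0.0648 0.4032 -0.2924; 0.0801 -0.2924 1.0734]
step 4: x^-=[-0.8756, 0.1102, 1.3317]  P^-=[0.6814 0.0640 0.0499; 0.0640 0.3830 -0.3262; 0.0499 -0.3262 1.1638]  S=[1.1532]  K=[0.5686; 0.0200; -0.0649]  nu=[3.2439]  x^+=[0.9691, 0.1752, 1.1212]  P^+=[0.3085 0.0508 0.0924; 0.0508 0.3825 -0.3247; 0.0924 -0.3247 1.1589]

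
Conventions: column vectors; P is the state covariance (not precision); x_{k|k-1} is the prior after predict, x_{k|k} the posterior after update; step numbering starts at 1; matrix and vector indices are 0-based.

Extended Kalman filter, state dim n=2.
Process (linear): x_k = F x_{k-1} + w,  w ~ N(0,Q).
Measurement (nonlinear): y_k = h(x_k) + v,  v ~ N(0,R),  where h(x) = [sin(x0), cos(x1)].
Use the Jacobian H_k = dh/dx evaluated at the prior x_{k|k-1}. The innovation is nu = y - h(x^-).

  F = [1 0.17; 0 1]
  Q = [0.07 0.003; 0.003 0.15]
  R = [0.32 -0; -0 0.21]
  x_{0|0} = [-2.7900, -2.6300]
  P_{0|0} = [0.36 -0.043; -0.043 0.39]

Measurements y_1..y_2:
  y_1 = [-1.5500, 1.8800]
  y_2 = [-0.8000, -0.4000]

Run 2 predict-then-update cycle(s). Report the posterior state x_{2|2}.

step 1: x^-=[-3.2371, -2.6300]  P^-=[0.4267 0.0263; 0.0263 0.5400]  H_jac=[-0.9954 0.0000; 0.0000 0.4896]  S=[0.7428 -0.0128; -0.0128 0.3394]  K=[-0.5715 0.0164; -0.0218 0.7780]  nu=[-1.6454, 2.7520]  x^+=[-2.2518, -0.4530]  P^+=[0.1837 0.0070; 0.0070 0.3337]
step 2: x^-=[-2.3288, -0.4530]  P^-=[0.2657 0.0668; 0.0668 0.4837]  H_jac=[-0.6874 0.0000; 0.0000 0.4376]  S=[0.4456 -0.0201; -0.0201 0.3026]  K=[-0.4069 0.0695; -0.0717 0.6947]  nu=[-0.0738, -1.2992]  x^+=[-2.3891, -1.3502]  P^+=[0.1894 0.0334; 0.0334 0.3334]

x_post = [-2.3891, -1.3502]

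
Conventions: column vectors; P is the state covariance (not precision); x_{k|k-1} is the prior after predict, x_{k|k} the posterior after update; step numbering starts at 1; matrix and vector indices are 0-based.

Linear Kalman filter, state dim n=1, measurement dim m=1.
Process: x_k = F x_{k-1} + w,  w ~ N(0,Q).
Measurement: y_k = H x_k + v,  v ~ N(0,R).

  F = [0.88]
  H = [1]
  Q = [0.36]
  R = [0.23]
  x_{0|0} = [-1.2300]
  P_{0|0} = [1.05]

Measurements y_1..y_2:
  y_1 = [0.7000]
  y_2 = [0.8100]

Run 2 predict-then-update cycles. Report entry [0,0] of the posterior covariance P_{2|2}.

step 1: x^-=[-1.0824]  P^-=[1.1731]  S=[1.4031]  K=[0.8361]  nu=[1.7824]  x^+=[0.4078]  P^+=[0.1923]
step 2: x^-=[0.3589]  P^-=[0.5089]  S=[0.7389]  K=[0.6887]  nu=[0.4511]  x^+=[0.6696]  P^+=[0.1584]

P_post[0,0] = 0.1584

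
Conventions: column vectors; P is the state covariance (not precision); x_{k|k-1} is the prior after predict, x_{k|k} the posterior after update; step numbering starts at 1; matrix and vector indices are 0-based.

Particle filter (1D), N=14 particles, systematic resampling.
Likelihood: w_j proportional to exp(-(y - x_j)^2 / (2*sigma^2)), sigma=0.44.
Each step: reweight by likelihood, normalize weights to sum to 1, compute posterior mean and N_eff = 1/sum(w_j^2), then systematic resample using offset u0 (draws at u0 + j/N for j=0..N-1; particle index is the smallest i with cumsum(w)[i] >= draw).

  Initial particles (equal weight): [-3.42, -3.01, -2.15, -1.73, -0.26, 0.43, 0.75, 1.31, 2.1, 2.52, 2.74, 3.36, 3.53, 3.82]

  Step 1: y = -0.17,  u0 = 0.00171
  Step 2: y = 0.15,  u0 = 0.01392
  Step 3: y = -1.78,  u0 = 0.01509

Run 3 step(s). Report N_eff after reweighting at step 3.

N_eff = 10.0104

step 1: w=[0.0000, 0.0000, 0.0000, 0.0012, 0.6565, 0.2646, 0.0753, 0.0023, 0.0000, 0.0000, 0.0000, 0.0000, 0.0000, 0.0000]  mean=0.0004  Neff=1.9737  idx=[4, 4, 4, 4, 4, 4, 4, 4, 4, 4, 5, 5, 5, 6]
step 2: w=[0.0695, 0.0695, 0.0695, 0.0695, 0.0695, 0.0695, 0.0695, 0.0695, 0.0695, 0.0695, 0.0876, 0.0876, 0.0876, 0.0423]  mean=-0.0359  Neff=13.6803  idx=[0, 1, 2, 3, 4, 5, 6, 7, 8, 9, 10, 11, 12, 12]
step 3: w=[0.0999, 0.0999, 0.0999, 0.0999, 0.0999, 0.0999, 0.0999, 0.0999, 0.0999, 0.0999, 0.0001, 0.0001, 0.0001, 0.0001]  mean=-0.2596  Neff=10.0104  idx=[0, 0, 1, 2, 3, 3, 4, 5, 5, 6, 7, 8, 8, 9]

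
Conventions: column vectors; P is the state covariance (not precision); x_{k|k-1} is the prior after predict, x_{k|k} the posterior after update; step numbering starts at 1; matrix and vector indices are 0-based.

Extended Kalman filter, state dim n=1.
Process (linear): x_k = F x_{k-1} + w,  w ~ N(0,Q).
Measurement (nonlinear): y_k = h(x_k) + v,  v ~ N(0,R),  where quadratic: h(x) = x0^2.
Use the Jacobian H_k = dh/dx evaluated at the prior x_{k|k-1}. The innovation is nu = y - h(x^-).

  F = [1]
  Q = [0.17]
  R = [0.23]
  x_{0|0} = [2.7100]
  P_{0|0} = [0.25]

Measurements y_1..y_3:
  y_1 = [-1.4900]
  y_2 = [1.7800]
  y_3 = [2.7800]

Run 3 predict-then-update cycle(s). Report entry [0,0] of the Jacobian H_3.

step 1: x^-=[2.7100]  P^-=[0.4200]  H_jac=[5.4200]  S=[12.5681]  K=[0.1811]  nu=[-8.8341]  x^+=[1.1099]  P^+=[0.0077]
step 2: x^-=[1.1099]  P^-=[0.1777]  H_jac=[2.2198]  S=[1.1056]  K=[0.3568]  nu=[0.5481]  x^+=[1.3055]  P^+=[0.0370]
step 3: x^-=[1.3055]  P^-=[0.2070]  H_jac=[2.6109]  S=[1.6409]  K=[0.3293]  nu=[1.0758]  x^+=[1.6597]  P^+=[0.0290]

H_jac[0,0] = 2.6109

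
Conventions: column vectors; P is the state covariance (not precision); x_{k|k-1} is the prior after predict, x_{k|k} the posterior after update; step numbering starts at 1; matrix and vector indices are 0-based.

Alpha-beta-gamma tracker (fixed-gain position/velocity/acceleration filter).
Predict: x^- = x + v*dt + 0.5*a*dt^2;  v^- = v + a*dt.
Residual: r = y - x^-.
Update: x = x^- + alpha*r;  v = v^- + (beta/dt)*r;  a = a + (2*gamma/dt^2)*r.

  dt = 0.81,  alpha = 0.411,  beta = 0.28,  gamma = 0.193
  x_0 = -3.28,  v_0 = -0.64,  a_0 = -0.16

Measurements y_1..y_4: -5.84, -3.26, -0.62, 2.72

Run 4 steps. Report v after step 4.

step 1: x_pred=-3.8509  r=-1.9891  x^+=-4.6684  v^+=-1.4572  a^+=-1.3302
step 2: x_pred=-6.2851  r=3.0251  x^+=-5.0418  v^+=-1.4890  a^+=0.4495
step 3: x_pred=-6.1004  r=5.4804  x^+=-3.8480  v^+=0.7696  a^+=3.6738
step 4: x_pred=-2.0194  r=4.7394  x^+=-0.0715  v^+=5.3837  a^+=6.4621

v_post = 5.3837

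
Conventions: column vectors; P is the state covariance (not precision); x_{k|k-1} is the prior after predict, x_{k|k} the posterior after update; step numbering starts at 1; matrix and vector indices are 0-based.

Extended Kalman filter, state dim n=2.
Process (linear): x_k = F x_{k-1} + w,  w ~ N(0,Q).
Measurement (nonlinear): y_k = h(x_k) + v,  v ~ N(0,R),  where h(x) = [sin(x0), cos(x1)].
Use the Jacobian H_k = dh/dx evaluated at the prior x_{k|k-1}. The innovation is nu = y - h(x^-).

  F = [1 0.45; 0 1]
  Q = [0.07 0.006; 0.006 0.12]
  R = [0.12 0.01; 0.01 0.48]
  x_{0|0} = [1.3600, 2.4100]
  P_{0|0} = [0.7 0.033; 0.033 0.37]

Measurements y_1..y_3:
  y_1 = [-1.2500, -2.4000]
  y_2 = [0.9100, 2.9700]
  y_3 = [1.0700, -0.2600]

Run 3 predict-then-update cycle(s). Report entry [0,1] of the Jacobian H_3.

H_jac[0,1] = 0.0000

step 1: x^-=[2.4445, 2.4100]  P^-=[0.8746 0.2055; 0.2055 0.4900]  H_jac=[-0.7667 0.0000; 0.0000 -0.6681]  S=[0.6341 0.1153; 0.1153 0.6987]  K=[-1.0533 -0.0227; -0.1684 -0.4407]  nu=[-1.8920, -1.6559]  x^+=[4.4750, 3.4583]  P^+=[0.1652 0.0321; 0.0321 0.3192]
step 2: x^-=[6.0313, 3.4583]  P^-=[0.3287 0.1817; 0.1817 0.4392]  H_jac=[0.9684 0.0000; 0.0000 0.3115]  S=[0.4283 0.0648; 0.0648 0.5226]  K=[0.7408 0.0164; 0.3784 0.2148]  nu=[1.1592, 3.9203]  x^+=[6.9545, 4.7392]  P^+=[0.0920 0.0491; 0.0491 0.3432]
step 3: x^-=[9.0871, 4.7392]  P^-=[0.2757 0.2096; 0.2096 0.4632]  H_jac=[-0.9435 0.0000; 0.0000 0.9996]  S=[0.3654 -0.1876; -0.1876 0.9429]  K=[-0.6657 0.0897; -0.3218 0.4270]  nu=[0.7387, -0.2868]  x^+=[8.5696, 4.3790]  P^+=[0.0837 0.0364; 0.0364 0.2018]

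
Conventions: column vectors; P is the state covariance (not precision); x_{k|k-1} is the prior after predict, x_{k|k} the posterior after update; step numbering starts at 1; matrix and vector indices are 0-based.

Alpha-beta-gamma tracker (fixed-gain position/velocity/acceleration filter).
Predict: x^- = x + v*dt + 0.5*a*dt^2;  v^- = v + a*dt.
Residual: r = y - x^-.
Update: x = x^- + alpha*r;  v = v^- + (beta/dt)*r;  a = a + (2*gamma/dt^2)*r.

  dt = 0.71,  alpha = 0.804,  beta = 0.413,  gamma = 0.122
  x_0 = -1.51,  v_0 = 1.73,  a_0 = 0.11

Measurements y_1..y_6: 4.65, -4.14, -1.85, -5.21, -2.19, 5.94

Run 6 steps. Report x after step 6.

step 1: x_pred=-0.2540  r=4.9040  x^+=3.6888  v^+=4.6607  a^+=2.4837
step 2: x_pred=7.6239  r=-11.7639  x^+=-1.8343  v^+=-0.4189  a^+=-3.2104
step 3: x_pred=-2.9408  r=1.0908  x^+=-2.0638  v^+=-2.0637  a^+=-2.6824
step 4: x_pred=-4.2052  r=-1.0048  x^+=-5.0131  v^+=-4.5528  a^+=-3.1688
step 5: x_pred=-9.0442  r=6.8542  x^+=-3.5334  v^+=-2.8156  a^+=0.1488
step 6: x_pred=-5.4950  r=11.4350  x^+=3.6987  v^+=3.9417  a^+=5.6837

x_post = 3.6987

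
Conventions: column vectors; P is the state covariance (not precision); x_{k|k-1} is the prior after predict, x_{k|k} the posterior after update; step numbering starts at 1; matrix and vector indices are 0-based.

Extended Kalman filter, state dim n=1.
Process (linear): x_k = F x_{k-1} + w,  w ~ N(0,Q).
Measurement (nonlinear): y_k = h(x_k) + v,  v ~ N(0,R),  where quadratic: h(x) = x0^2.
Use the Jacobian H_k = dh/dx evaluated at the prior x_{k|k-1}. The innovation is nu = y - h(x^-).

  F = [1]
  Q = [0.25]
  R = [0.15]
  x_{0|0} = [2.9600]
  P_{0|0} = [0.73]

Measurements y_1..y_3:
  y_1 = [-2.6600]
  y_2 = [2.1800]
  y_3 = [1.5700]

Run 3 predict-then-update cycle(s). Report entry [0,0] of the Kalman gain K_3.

step 1: x^-=[2.9600]  P^-=[0.9800]  H_jac=[5.9200]  S=[34.4955]  K=[0.1682]  nu=[-11.4216]  x^+=[1.0391]  P^+=[0.0043]
step 2: x^-=[1.0391]  P^-=[0.2543]  H_jac=[2.0781]  S=[1.2481]  K=[0.4234]  nu=[1.1003]  x^+=[1.5049]  P^+=[0.0306]
step 3: x^-=[1.5049]  P^-=[0.2806]  H_jac=[3.0098]  S=[2.6916]  K=[0.3137]  nu=[-0.6948]  x^+=[1.2869]  P^+=[0.0156]

K[0,0] = 0.3137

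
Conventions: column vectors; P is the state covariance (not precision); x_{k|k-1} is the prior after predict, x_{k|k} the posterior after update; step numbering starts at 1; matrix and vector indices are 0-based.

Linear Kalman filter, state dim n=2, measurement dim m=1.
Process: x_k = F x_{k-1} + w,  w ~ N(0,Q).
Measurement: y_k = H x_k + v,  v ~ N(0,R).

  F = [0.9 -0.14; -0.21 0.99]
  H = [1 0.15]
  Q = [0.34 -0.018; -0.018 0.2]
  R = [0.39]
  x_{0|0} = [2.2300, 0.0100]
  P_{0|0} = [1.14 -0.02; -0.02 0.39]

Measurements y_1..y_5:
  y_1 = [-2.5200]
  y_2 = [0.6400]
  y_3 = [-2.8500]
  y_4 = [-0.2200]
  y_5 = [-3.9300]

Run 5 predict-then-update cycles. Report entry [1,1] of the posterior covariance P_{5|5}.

P_post[1,1] = 1.5364

step 1: x^-=[2.0056, -0.4584]  P^-=[1.2761 -0.3059; -0.3059 0.6408]  S=[1.5887]  K=[0.7743; -0.1321]  nu=[-4.4568]  x^+=[-1.4455, 0.1301]  P^+=[0.3235 -0.1435; -0.1435 0.6131]
step 2: x^-=[-1.3191, 0.4324]  P^-=[0.6502 -0.2962; -0.2962 0.8748]  S=[0.9710]  K=[0.6239; -0.1699]  nu=[1.8943]  x^+=[-0.1374, 0.1106]  P^+=[0.2723 -0.1933; -0.1933 0.8468]
step 3: x^-=[-0.1391, 0.1384]  P^-=[0.6259 -0.3647; -0.3647 1.1223]  S=[0.9317]  K=[0.6130; -0.2108]  nu=[-2.7316]  x^+=[-1.8137, 0.7141]  P^+=[0.2757 -0.2443; -0.2443 1.0810]
step 4: x^-=[-1.7323, 1.0878]  P^-=[0.6461 -0.4448; -0.4448 1.3732]  S=[0.9336]  K=[0.6206; -0.2558]  nu=[1.3491]  x^+=[-0.8950, 0.7427]  P^+=[0.2865 -0.2966; -0.2966 1.3121]
step 5: x^-=[-0.9095, 0.9232]  P^-=[0.6725 -0.5270; -0.5270 1.6219]  S=[0.9409]  K=[0.6307; -0.3015]  nu=[-3.1590]  x^+=[-2.9020, 1.8757]  P^+=[0.2982 -0.3480; -0.3480 1.5364]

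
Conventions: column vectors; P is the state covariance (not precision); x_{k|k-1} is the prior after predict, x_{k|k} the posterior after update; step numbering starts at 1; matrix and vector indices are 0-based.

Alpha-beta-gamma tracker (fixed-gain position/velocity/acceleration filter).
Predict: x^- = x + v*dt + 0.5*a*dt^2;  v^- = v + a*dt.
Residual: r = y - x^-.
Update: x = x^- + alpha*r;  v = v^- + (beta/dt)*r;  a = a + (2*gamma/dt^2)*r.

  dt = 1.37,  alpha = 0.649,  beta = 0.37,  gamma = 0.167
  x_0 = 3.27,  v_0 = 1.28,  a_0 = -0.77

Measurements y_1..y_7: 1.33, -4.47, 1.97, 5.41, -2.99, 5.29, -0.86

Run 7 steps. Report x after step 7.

step 1: x_pred=4.3010  r=-2.9710  x^+=2.3728  v^+=-0.5773  a^+=-1.2987
step 2: x_pred=0.3632  r=-4.8332  x^+=-2.7736  v^+=-3.6618  a^+=-2.1588
step 3: x_pred=-9.8161  r=11.7861  x^+=-2.1669  v^+=-3.4362  a^+=-0.0614
step 4: x_pred=-6.9322  r=12.3422  x^+=1.0779  v^+=-0.1870  a^+=2.1349
step 5: x_pred=2.8252  r=-5.8152  x^+=-0.9489  v^+=1.1673  a^+=1.1001
step 6: x_pred=1.6827  r=3.6073  x^+=4.0238  v^+=3.6487  a^+=1.7420
step 7: x_pred=10.6573  r=-11.5173  x^+=3.1826  v^+=2.9247  a^+=-0.3075

x_post = 3.1826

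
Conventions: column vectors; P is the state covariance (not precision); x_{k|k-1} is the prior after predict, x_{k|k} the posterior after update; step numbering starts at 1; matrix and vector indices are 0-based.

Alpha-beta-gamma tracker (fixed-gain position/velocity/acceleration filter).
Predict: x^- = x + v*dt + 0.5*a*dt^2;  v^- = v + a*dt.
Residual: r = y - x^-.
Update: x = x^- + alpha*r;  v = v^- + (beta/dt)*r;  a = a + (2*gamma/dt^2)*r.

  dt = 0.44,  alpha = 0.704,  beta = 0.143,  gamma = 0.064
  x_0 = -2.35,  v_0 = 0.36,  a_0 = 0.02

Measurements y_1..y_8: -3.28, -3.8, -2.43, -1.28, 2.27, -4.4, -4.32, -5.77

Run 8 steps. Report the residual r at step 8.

step 1: x_pred=-2.1897  r=-1.0903  x^+=-2.9573  v^+=0.0144  a^+=-0.7009
step 2: x_pred=-3.0188  r=-0.7812  x^+=-3.5688  v^+=-0.5479  a^+=-1.2174
step 3: x_pred=-3.9277  r=1.4977  x^+=-2.8733  v^+=-0.5968  a^+=-0.2272
step 4: x_pred=-3.1579  r=1.8779  x^+=-1.8359  v^+=-0.0864  a^+=1.0143
step 5: x_pred=-1.7757  r=4.0457  x^+=1.0725  v^+=1.6747  a^+=3.6892
step 6: x_pred=2.1665  r=-6.5665  x^+=-2.4563  v^+=1.1639  a^+=-0.6523
step 7: x_pred=-2.0074  r=-2.3126  x^+=-3.6355  v^+=0.1253  a^+=-2.1813
step 8: x_pred=-3.7915  r=-1.9785  x^+=-5.1844  v^+=-1.4775  a^+=-3.4894

resid = -1.9785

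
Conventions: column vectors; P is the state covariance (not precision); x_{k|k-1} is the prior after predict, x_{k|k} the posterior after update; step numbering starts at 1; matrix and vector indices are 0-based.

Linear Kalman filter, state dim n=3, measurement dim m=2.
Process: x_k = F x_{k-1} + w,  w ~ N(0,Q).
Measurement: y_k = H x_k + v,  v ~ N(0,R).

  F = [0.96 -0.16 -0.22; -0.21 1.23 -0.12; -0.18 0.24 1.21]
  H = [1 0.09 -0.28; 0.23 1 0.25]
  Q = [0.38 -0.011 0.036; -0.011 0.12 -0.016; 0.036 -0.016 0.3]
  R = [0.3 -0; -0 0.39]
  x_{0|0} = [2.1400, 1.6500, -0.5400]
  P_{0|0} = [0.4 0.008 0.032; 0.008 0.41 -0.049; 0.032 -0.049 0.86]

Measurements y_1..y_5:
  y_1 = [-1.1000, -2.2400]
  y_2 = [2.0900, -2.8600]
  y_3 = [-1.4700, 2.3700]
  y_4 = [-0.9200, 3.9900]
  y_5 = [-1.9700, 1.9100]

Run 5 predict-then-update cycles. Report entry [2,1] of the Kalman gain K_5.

K[2,1] = -0.3279

step 1: x^-=[1.9092, 1.6449, -0.6426]  P^-=[0.7813 -0.1298 -0.2252; -0.1298 0.7823 -0.0858; -0.2252 -0.0858 1.5526]  S=[1.3165 -0.0108; -0.0108 1.1821]  K=[0.6325 0.0003; -0.0218 0.6181; -0.5055 0.2073]  nu=[-3.3372, -4.1634]  x^+=[-0.2031, -0.8559, 0.1811]  P^+=[0.2546 -0.1077 0.1970; -0.1077 0.3297 -0.2553; 0.1970 -0.2553 1.1632]
step 2: x^-=[-0.0979, -1.0318, 0.0503]  P^-=[0.6113 -0.1767 -0.0586; -0.1767 0.7876 -0.4670; -0.0586 -0.4670 1.8055]  S=[1.0838 0.0141; 0.0141 1.0013]  K=[0.5653 -0.0587; 0.0148 0.6292; -0.5591 -0.0212]  nu=[2.2948, -1.8182]  x^+=[1.3060, -2.1419, -1.1941]  P^+=[0.2625 -0.1538 0.2823; -0.1538 0.3907 -0.4397; 0.2823 -0.4397 1.4660]
step 3: x^-=[1.8591, -2.7654, -2.1940]  P^-=[0.5999 -0.1979 -0.0070; -0.1979 0.9673 -0.7692; -0.0070 -0.7692 2.1122]  S=[1.0804 0.0720; 0.0720 1.0446]  K=[0.5470 -0.0967; 0.0505 0.6948; -0.6053 -0.1906]  nu=[-3.6946, 5.2563]  x^+=[-0.6701, 0.7003, -0.9599]  P^+=[0.2744 -0.1845 0.3348; -0.1845 0.4551 -0.5668; 0.3348 -0.5668 1.6619]
step 4: x^-=[-0.5442, 1.1173, -0.8728]  P^-=[0.6004 -0.2167 0.0227; -0.2167 1.1241 -0.9675; 0.0227 -0.9675 2.3092]  S=[1.0876 0.1098; 0.1098 1.1094]  K=[0.5403 -0.1192; 0.0678 0.7436; -0.6249 -0.2852]  nu=[-0.7207, 3.2160]  x^+=[-1.3170, 3.4600, -1.3396]  P^+=[0.2813 -0.2014 0.3609; -0.2014 0.4946 -0.6330; 0.3609 -0.6330 1.7550]
step 5: x^-=[-1.5232, 4.6931, -0.5535]  P^-=[0.6017 -0.2291 0.0385; -0.2291 1.2150 -1.0672; 0.0385 -1.0672 2.3997]  S=[1.0907 0.1279; 0.1279 1.1523]  K=[0.5381 -0.1301; 0.0740 0.7690; -0.6304 -0.3279]  nu=[-1.0241, -2.2944]  x^+=[-1.7759, 2.8530, 0.8444]  P^+=[0.2842 -0.2090 0.3714; -0.2090 0.5131 -0.6607; 0.3714 -0.6607 1.7895]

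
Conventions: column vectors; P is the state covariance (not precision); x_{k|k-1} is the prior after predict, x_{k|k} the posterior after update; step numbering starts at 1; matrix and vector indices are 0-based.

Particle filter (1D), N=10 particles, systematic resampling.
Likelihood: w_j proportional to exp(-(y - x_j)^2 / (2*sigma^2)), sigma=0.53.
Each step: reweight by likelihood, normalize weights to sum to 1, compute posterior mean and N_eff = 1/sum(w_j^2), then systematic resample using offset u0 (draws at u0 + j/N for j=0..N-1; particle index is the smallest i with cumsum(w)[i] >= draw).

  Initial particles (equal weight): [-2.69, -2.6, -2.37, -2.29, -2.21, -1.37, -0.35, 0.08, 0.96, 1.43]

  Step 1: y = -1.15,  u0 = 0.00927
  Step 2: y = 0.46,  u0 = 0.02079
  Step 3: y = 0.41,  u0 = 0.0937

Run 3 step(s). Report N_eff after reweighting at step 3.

N_eff = 9.0198

step 1: w=[0.0089, 0.0144, 0.0429, 0.0600, 0.0821, 0.5564, 0.1941, 0.0410, 0.0002, 0.0000]  mean=-1.3084  Neff=2.7670  idx=[1, 3, 5, 5, 5, 5, 5, 5, 6, 6]
step 2: w=[0.0000, 0.0000, 0.0040, 0.0040, 0.0040, 0.0040, 0.0040, 0.0040, 0.4879, 0.4879]  mean=-0.3747  Neff=2.1002  idx=[7, 8, 8, 8, 8, 9, 9, 9, 9, 9]
step 3: w=[0.0011, 0.1110, 0.1110, 0.1110, 0.1110, 0.1110, 0.1110, 0.1110, 0.1110, 0.1110]  mean=-0.3511  Neff=9.0198  idx=[1, 2, 3, 4, 5, 6, 7, 8, 9, 9]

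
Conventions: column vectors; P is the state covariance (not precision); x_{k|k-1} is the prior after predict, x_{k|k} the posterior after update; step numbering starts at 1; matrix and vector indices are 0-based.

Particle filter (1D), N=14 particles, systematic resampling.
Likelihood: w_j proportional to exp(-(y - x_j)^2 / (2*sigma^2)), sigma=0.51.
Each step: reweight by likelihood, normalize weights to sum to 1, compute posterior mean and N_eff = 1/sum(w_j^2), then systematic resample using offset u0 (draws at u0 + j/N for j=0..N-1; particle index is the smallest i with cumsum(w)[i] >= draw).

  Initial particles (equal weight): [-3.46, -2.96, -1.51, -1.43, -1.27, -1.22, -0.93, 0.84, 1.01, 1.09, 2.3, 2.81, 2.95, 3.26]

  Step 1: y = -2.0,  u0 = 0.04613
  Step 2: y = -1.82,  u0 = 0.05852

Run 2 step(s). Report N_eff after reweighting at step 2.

step 1: w=[0.0078, 0.0797, 0.2955, 0.2511, 0.1683, 0.1456, 0.0519, 0.0000, 0.0000, 0.0000, 0.0000, 0.0000, 0.0000, 0.0000]  mean=-1.5080  Neff=4.7838  idx=[1, 2, 2, 2, 2, 3, 3, 3, 3, 4, 4, 5, 5, 6]
step 2: w=[0.0094, 0.0952, 0.0952, 0.0952, 0.0952, 0.0855, 0.0855, 0.0855, 0.0855, 0.0640, 0.0640, 0.0573, 0.0573, 0.0250]  mean=-1.4178  Neff=12.3467  idx=[1, 2, 3, 3, 4, 5, 6, 6, 7, 8, 9, 10, 11, 13]

N_eff = 12.3467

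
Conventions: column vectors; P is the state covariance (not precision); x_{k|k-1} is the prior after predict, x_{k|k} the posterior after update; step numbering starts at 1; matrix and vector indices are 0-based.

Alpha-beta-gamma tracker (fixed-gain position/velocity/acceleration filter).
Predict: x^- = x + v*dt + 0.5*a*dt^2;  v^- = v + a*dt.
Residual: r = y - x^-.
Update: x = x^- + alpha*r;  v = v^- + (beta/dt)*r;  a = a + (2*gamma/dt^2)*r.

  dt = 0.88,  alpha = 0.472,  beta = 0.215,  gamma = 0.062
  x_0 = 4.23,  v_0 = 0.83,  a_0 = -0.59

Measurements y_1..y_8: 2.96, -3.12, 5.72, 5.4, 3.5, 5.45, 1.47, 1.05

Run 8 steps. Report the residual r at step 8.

resid = -3.8529

step 1: x_pred=4.7320  r=-1.7720  x^+=3.8956  v^+=-0.1221  a^+=-0.8737
step 2: x_pred=3.4498  r=-6.5698  x^+=0.3489  v^+=-2.4961  a^+=-1.9257
step 3: x_pred=-2.5934  r=8.3134  x^+=1.3305  v^+=-2.1597  a^+=-0.5945
step 4: x_pred=-0.8002  r=6.2002  x^+=2.1263  v^+=-1.1680  a^+=0.3982
step 5: x_pred=1.2526  r=2.2474  x^+=2.3134  v^+=-0.2685  a^+=0.7581
step 6: x_pred=2.3706  r=3.0794  x^+=3.8241  v^+=1.1510  a^+=1.2512
step 7: x_pred=5.3214  r=-3.8514  x^+=3.5035  v^+=1.3110  a^+=0.6345
step 8: x_pred=4.9029  r=-3.8529  x^+=3.0843  v^+=0.9280  a^+=0.0175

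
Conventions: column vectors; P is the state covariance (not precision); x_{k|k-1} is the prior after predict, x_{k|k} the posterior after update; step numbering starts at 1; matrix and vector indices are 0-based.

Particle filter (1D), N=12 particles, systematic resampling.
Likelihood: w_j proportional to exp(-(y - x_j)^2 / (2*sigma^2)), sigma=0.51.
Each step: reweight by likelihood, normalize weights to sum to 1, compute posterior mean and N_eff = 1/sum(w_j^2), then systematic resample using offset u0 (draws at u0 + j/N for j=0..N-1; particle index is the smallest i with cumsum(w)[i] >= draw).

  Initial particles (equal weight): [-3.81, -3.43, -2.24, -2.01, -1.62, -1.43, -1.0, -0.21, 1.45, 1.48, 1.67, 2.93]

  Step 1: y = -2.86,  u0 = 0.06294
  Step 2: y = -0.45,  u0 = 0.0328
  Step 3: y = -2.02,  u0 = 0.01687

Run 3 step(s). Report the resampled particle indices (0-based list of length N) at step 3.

step 1: w=[0.1167, 0.3542, 0.3159, 0.1649, 0.0344, 0.0130, 0.0009, 0.0000, 0.0000, 0.0000, 0.0000, 0.0000]  mean=-2.7739  Neff=3.7392  idx=[0, 1, 1, 1, 1, 2, 2, 2, 2, 3, 3, 4]
step 2: w=[0.0000, 0.0000, 0.0000, 0.0000, 0.0000, 0.0213, 0.0213, 0.0213, 0.0213, 0.0939, 0.0939, 0.7269]  mean=-1.7462  Neff=1.8256  idx=[6, 9, 10, 11, 11, 11, 11, 11, 11, 11, 11, 11]
step 3: w=[0.0956, 0.1049, 0.1049, 0.0772, 0.0772, 0.0772, 0.0772, 0.0772, 0.0772, 0.0772, 0.0772, 0.0772]  mean=-1.7611  Neff=11.7980  idx=[0, 1, 1, 2, 3, 4, 5, 6, 7, 8, 10, 11]

resampled_idx = [0, 1, 1, 2, 3, 4, 5, 6, 7, 8, 10, 11]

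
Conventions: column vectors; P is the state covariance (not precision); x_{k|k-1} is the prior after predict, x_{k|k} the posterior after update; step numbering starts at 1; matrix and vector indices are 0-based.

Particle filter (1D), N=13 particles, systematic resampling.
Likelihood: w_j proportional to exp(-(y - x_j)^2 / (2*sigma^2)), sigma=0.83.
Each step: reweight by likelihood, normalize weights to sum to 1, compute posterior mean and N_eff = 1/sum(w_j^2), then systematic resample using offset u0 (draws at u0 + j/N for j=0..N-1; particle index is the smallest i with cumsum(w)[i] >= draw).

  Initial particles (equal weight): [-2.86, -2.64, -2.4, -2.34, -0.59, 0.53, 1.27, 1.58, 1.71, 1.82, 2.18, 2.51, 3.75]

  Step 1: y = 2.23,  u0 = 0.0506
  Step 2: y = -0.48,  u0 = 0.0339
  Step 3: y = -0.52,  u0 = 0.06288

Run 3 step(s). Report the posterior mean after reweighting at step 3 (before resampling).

step 1: w=[0.0000, 0.0000, 0.0000, 0.0000, 0.0006, 0.0236, 0.0983, 0.1412, 0.1577, 0.1699, 0.1916, 0.1813, 0.0359]  mean=1.9462  Neff=6.4624  idx=[6, 7, 7, 8, 8, 9, 9, 9, 10, 10, 11, 11, 12]
step 2: w=[0.3175, 0.1347, 0.1347, 0.0902, 0.0902, 0.0630, 0.0630, 0.0630, 0.0173, 0.0173, 0.0045, 0.0045, 0.0000]  mean=1.5794  Neff=6.0253  idx=[0, 0, 0, 0, 1, 1, 2, 2, 3, 4, 5, 6, 8]
step 3: w=[0.1502, 0.1502, 0.1502, 0.1502, 0.0626, 0.0626, 0.0626, 0.0626, 0.0416, 0.0416, 0.0289, 0.0289, 0.0077]  mean=1.4231  Neff=8.9989  idx=[0, 0, 1, 1, 2, 2, 3, 4, 5, 6, 7, 9, 11]

post_mean = 1.4231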